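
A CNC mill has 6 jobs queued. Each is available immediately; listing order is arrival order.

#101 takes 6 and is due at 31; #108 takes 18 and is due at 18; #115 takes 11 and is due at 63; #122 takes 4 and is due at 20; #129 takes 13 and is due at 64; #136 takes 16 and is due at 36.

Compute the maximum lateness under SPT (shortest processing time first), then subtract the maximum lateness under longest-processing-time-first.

2

SPT (increasing processing time): #122 #101 #115 #129 #136 #108.
#122: 0→4, due 20, lateness -16
#101: 4→10, due 31, lateness -21
#115: 10→21, due 63, lateness -42
#129: 21→34, due 64, lateness -30
#136: 34→50, due 36, lateness 14
#108: 50→68, due 18, lateness 50
Maximum = 50.
LPT (decreasing processing time): #108 #136 #129 #115 #101 #122.
#108: 0→18, due 18, lateness 0
#136: 18→34, due 36, lateness -2
#129: 34→47, due 64, lateness -17
#115: 47→58, due 63, lateness -5
#101: 58→64, due 31, lateness 33
#122: 64→68, due 20, lateness 48
Maximum = 48.
Difference = 50 − 48 = 2.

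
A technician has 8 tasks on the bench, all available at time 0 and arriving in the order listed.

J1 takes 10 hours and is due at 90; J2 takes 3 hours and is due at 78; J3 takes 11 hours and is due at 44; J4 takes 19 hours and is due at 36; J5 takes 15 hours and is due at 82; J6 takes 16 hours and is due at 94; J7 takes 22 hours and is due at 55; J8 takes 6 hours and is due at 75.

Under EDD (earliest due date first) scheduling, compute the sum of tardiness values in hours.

EDD (increasing due date): J4 J3 J7 J8 J2 J5 J1 J6.
J4: 0→19, due 36, tardiness 0
J3: 19→30, due 44, tardiness 0
J7: 30→52, due 55, tardiness 0
J8: 52→58, due 75, tardiness 0
J2: 58→61, due 78, tardiness 0
J5: 61→76, due 82, tardiness 0
J1: 76→86, due 90, tardiness 0
J6: 86→102, due 94, tardiness 8
Sum = 0+0+0+0+0+0+0+8 = 8.

8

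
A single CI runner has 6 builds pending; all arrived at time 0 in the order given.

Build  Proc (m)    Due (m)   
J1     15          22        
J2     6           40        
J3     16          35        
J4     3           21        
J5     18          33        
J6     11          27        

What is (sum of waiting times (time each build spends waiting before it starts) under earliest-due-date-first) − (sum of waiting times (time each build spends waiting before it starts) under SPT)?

42

EDD (increasing due date): J4 J1 J6 J5 J3 J2.
J4: waits 0, runs 0→3
J1: waits 3, runs 3→18
J6: waits 18, runs 18→29
J5: waits 29, runs 29→47
J3: waits 47, runs 47→63
J2: waits 63, runs 63→69
Sum = 0+3+18+29+47+63 = 160.
SPT (increasing processing time): J4 J2 J6 J1 J3 J5.
J4: waits 0, runs 0→3
J2: waits 3, runs 3→9
J6: waits 9, runs 9→20
J1: waits 20, runs 20→35
J3: waits 35, runs 35→51
J5: waits 51, runs 51→69
Sum = 0+3+9+20+35+51 = 118.
Difference = 160 − 118 = 42.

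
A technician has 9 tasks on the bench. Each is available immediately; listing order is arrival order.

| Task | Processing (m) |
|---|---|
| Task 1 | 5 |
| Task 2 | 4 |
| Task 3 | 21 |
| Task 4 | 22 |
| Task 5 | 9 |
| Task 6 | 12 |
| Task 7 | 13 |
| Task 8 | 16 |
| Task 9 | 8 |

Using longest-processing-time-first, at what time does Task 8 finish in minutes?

LPT (decreasing processing time): Task 4 Task 3 Task 8 Task 7 Task 6 Task 5 Task 9 Task 1 Task 2.
Task 4: 0→22
Task 3: 22→43
Task 8: 43→59

59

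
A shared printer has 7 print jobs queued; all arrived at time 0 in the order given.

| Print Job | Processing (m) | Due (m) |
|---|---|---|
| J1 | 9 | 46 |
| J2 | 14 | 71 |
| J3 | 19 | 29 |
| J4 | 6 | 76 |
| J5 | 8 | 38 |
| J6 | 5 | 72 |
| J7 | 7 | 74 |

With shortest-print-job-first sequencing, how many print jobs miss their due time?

SPT (increasing processing time): J6 J4 J7 J5 J1 J2 J3.
J6: 0→5, due 72, tardiness 0
J4: 5→11, due 76, tardiness 0
J7: 11→18, due 74, tardiness 0
J5: 18→26, due 38, tardiness 0
J1: 26→35, due 46, tardiness 0
J2: 35→49, due 71, tardiness 0
J3: 49→68, due 29, tardiness 39
Late print jobs: 1.

1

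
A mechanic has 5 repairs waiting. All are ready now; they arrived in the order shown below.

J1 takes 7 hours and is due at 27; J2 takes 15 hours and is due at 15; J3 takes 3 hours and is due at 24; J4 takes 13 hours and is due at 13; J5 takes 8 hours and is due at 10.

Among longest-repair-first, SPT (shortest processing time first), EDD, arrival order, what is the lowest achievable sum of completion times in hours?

108

LPT (decreasing processing time): J2 J4 J5 J1 J3.
J2: 0→15
J4: 15→28
J5: 28→36
J1: 36→43
J3: 43→46
Sum = 15+28+36+43+46 = 168.
SPT (increasing processing time): J3 J1 J5 J4 J2.
J3: 0→3
J1: 3→10
J5: 10→18
J4: 18→31
J2: 31→46
Sum = 3+10+18+31+46 = 108.
EDD (increasing due date): J5 J4 J2 J3 J1.
J5: 0→8
J4: 8→21
J2: 21→36
J3: 36→39
J1: 39→46
Sum = 8+21+36+39+46 = 150.
FIFO (arrival order): J1 J2 J3 J4 J5.
J1: 0→7
J2: 7→22
J3: 22→25
J4: 25→38
J5: 38→46
Sum = 7+22+25+38+46 = 138.
LPT 168, SPT 108, EDD 150, FIFO 138 → minimum 108.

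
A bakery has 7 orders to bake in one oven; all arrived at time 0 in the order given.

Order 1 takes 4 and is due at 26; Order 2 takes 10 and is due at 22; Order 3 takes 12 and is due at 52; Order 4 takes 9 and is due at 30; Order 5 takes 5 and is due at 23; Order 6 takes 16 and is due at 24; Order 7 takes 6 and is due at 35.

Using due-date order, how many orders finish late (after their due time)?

5

EDD (increasing due date): Order 2 Order 5 Order 6 Order 1 Order 4 Order 7 Order 3.
Order 2: 0→10, due 22, tardiness 0
Order 5: 10→15, due 23, tardiness 0
Order 6: 15→31, due 24, tardiness 7
Order 1: 31→35, due 26, tardiness 9
Order 4: 35→44, due 30, tardiness 14
Order 7: 44→50, due 35, tardiness 15
Order 3: 50→62, due 52, tardiness 10
Late orders: 5.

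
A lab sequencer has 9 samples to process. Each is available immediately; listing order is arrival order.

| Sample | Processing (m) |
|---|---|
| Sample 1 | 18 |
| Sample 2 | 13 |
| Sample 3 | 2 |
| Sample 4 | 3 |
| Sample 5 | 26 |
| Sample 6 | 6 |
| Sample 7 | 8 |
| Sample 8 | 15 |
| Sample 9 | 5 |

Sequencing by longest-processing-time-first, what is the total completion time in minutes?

LPT (decreasing processing time): Sample 5 Sample 1 Sample 8 Sample 2 Sample 7 Sample 6 Sample 9 Sample 4 Sample 3.
Sample 5: 0→26
Sample 1: 26→44
Sample 8: 44→59
Sample 2: 59→72
Sample 7: 72→80
Sample 6: 80→86
Sample 9: 86→91
Sample 4: 91→94
Sample 3: 94→96
Sum = 26+44+59+72+80+86+91+94+96 = 648.

648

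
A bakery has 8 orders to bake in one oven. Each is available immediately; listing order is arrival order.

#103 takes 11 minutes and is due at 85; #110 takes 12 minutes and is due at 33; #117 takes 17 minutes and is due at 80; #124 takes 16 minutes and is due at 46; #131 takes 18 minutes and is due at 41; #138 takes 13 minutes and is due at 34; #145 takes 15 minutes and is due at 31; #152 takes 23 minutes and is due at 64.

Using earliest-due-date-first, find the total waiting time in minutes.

425

EDD (increasing due date): #145 #110 #138 #131 #124 #152 #117 #103.
#145: waits 0, runs 0→15
#110: waits 15, runs 15→27
#138: waits 27, runs 27→40
#131: waits 40, runs 40→58
#124: waits 58, runs 58→74
#152: waits 74, runs 74→97
#117: waits 97, runs 97→114
#103: waits 114, runs 114→125
Sum = 0+15+27+40+58+74+97+114 = 425.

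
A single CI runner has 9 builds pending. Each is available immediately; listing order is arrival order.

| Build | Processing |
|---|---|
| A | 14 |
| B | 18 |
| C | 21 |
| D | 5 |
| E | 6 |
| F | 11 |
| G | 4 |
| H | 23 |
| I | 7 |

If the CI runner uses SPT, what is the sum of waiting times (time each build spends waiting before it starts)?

281

SPT (increasing processing time): G D E I F A B C H.
G: waits 0, runs 0→4
D: waits 4, runs 4→9
E: waits 9, runs 9→15
I: waits 15, runs 15→22
F: waits 22, runs 22→33
A: waits 33, runs 33→47
B: waits 47, runs 47→65
C: waits 65, runs 65→86
H: waits 86, runs 86→109
Sum = 0+4+9+15+22+33+47+65+86 = 281.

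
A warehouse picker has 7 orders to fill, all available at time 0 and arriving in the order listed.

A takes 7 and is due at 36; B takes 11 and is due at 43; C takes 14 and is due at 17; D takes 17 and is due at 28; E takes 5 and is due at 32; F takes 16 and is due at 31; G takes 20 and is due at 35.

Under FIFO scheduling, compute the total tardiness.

152

FIFO (arrival order): A B C D E F G.
A: 0→7, due 36, tardiness 0
B: 7→18, due 43, tardiness 0
C: 18→32, due 17, tardiness 15
D: 32→49, due 28, tardiness 21
E: 49→54, due 32, tardiness 22
F: 54→70, due 31, tardiness 39
G: 70→90, due 35, tardiness 55
Sum = 0+0+15+21+22+39+55 = 152.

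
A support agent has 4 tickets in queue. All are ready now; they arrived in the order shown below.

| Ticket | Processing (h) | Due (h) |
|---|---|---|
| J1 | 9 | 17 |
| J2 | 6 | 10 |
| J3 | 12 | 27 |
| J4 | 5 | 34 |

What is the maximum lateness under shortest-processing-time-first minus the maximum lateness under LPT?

-12

SPT (increasing processing time): J4 J2 J1 J3.
J4: 0→5, due 34, lateness -29
J2: 5→11, due 10, lateness 1
J1: 11→20, due 17, lateness 3
J3: 20→32, due 27, lateness 5
Maximum = 5.
LPT (decreasing processing time): J3 J1 J2 J4.
J3: 0→12, due 27, lateness -15
J1: 12→21, due 17, lateness 4
J2: 21→27, due 10, lateness 17
J4: 27→32, due 34, lateness -2
Maximum = 17.
Difference = 5 − 17 = -12.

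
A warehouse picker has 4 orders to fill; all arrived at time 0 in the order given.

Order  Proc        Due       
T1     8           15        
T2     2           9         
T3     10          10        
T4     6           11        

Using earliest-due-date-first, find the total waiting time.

EDD (increasing due date): T2 T3 T4 T1.
T2: waits 0, runs 0→2
T3: waits 2, runs 2→12
T4: waits 12, runs 12→18
T1: waits 18, runs 18→26
Sum = 0+2+12+18 = 32.

32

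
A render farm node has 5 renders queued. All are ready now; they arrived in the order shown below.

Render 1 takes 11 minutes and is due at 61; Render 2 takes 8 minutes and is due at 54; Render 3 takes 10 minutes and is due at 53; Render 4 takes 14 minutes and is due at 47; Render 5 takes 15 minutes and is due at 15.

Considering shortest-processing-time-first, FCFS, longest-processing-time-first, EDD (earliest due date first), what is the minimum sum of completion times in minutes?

SPT (increasing processing time): Render 2 Render 3 Render 1 Render 4 Render 5.
Render 2: 0→8
Render 3: 8→18
Render 1: 18→29
Render 4: 29→43
Render 5: 43→58
Sum = 8+18+29+43+58 = 156.
FIFO (arrival order): Render 1 Render 2 Render 3 Render 4 Render 5.
Render 1: 0→11
Render 2: 11→19
Render 3: 19→29
Render 4: 29→43
Render 5: 43→58
Sum = 11+19+29+43+58 = 160.
LPT (decreasing processing time): Render 5 Render 4 Render 1 Render 3 Render 2.
Render 5: 0→15
Render 4: 15→29
Render 1: 29→40
Render 3: 40→50
Render 2: 50→58
Sum = 15+29+40+50+58 = 192.
EDD (increasing due date): Render 5 Render 4 Render 3 Render 2 Render 1.
Render 5: 0→15
Render 4: 15→29
Render 3: 29→39
Render 2: 39→47
Render 1: 47→58
Sum = 15+29+39+47+58 = 188.
SPT 156, FIFO 160, LPT 192, EDD 188 → minimum 156.

156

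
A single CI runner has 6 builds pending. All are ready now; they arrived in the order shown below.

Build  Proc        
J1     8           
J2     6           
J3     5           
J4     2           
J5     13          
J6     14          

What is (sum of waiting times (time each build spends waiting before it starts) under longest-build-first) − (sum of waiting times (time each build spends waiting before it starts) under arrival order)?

LPT (decreasing processing time): J6 J5 J1 J2 J3 J4.
J6: waits 0, runs 0→14
J5: waits 14, runs 14→27
J1: waits 27, runs 27→35
J2: waits 35, runs 35→41
J3: waits 41, runs 41→46
J4: waits 46, runs 46→48
Sum = 0+14+27+35+41+46 = 163.
FIFO (arrival order): J1 J2 J3 J4 J5 J6.
J1: waits 0, runs 0→8
J2: waits 8, runs 8→14
J3: waits 14, runs 14→19
J4: waits 19, runs 19→21
J5: waits 21, runs 21→34
J6: waits 34, runs 34→48
Sum = 0+8+14+19+21+34 = 96.
Difference = 163 − 96 = 67.

67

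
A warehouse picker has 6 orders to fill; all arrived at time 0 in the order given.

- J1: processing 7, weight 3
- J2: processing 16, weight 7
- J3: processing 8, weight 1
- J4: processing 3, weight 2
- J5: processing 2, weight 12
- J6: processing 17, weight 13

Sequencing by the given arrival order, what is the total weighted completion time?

1402

FIFO (arrival order): J1 J2 J3 J4 J5 J6.
J1: finishes 7, weight 3, w·C = 21
J2: finishes 23, weight 7, w·C = 161
J3: finishes 31, weight 1, w·C = 31
J4: finishes 34, weight 2, w·C = 68
J5: finishes 36, weight 12, w·C = 432
J6: finishes 53, weight 13, w·C = 689
Sum = 21+161+31+68+432+689 = 1402.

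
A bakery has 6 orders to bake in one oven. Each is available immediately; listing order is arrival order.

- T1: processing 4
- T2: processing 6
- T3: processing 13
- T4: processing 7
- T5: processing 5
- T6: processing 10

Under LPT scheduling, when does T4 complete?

30

LPT (decreasing processing time): T3 T6 T4 T2 T5 T1.
T3: 0→13
T6: 13→23
T4: 23→30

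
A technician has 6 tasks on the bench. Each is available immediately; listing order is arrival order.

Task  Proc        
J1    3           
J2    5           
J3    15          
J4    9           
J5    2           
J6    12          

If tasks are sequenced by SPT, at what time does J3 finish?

46

SPT (increasing processing time): J5 J1 J2 J4 J6 J3.
J5: 0→2
J1: 2→5
J2: 5→10
J4: 10→19
J6: 19→31
J3: 31→46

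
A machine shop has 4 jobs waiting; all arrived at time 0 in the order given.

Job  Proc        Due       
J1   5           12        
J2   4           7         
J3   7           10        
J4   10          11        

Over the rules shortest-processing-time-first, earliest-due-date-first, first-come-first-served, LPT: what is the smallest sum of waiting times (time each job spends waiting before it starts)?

29

SPT (increasing processing time): J2 J1 J3 J4.
J2: waits 0, runs 0→4
J1: waits 4, runs 4→9
J3: waits 9, runs 9→16
J4: waits 16, runs 16→26
Sum = 0+4+9+16 = 29.
EDD (increasing due date): J2 J3 J4 J1.
J2: waits 0, runs 0→4
J3: waits 4, runs 4→11
J4: waits 11, runs 11→21
J1: waits 21, runs 21→26
Sum = 0+4+11+21 = 36.
FIFO (arrival order): J1 J2 J3 J4.
J1: waits 0, runs 0→5
J2: waits 5, runs 5→9
J3: waits 9, runs 9→16
J4: waits 16, runs 16→26
Sum = 0+5+9+16 = 30.
LPT (decreasing processing time): J4 J3 J1 J2.
J4: waits 0, runs 0→10
J3: waits 10, runs 10→17
J1: waits 17, runs 17→22
J2: waits 22, runs 22→26
Sum = 0+10+17+22 = 49.
SPT 29, EDD 36, FIFO 30, LPT 49 → minimum 29.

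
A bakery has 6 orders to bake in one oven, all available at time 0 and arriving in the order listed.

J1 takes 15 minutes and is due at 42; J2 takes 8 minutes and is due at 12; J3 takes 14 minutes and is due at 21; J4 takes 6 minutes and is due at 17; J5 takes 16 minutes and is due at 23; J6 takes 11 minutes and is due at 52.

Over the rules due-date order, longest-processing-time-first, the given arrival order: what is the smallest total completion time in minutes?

223

EDD (increasing due date): J2 J4 J3 J5 J1 J6.
J2: 0→8
J4: 8→14
J3: 14→28
J5: 28→44
J1: 44→59
J6: 59→70
Sum = 8+14+28+44+59+70 = 223.
LPT (decreasing processing time): J5 J1 J3 J6 J2 J4.
J5: 0→16
J1: 16→31
J3: 31→45
J6: 45→56
J2: 56→64
J4: 64→70
Sum = 16+31+45+56+64+70 = 282.
FIFO (arrival order): J1 J2 J3 J4 J5 J6.
J1: 0→15
J2: 15→23
J3: 23→37
J4: 37→43
J5: 43→59
J6: 59→70
Sum = 15+23+37+43+59+70 = 247.
EDD 223, LPT 282, FIFO 247 → minimum 223.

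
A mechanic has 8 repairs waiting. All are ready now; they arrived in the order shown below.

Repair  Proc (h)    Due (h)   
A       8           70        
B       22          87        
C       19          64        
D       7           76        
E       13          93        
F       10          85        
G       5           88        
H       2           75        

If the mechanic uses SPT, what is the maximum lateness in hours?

0

SPT (increasing processing time): H G D A F E C B.
H: 0→2, due 75, lateness -73
G: 2→7, due 88, lateness -81
D: 7→14, due 76, lateness -62
A: 14→22, due 70, lateness -48
F: 22→32, due 85, lateness -53
E: 32→45, due 93, lateness -48
C: 45→64, due 64, lateness 0
B: 64→86, due 87, lateness -1
Maximum = 0.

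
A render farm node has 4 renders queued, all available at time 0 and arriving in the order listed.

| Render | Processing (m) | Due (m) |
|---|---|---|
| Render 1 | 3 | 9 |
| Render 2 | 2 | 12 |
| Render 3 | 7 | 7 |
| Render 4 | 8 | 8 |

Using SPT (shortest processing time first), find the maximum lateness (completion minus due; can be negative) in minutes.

SPT (increasing processing time): Render 2 Render 1 Render 3 Render 4.
Render 2: 0→2, due 12, lateness -10
Render 1: 2→5, due 9, lateness -4
Render 3: 5→12, due 7, lateness 5
Render 4: 12→20, due 8, lateness 12
Maximum = 12.

12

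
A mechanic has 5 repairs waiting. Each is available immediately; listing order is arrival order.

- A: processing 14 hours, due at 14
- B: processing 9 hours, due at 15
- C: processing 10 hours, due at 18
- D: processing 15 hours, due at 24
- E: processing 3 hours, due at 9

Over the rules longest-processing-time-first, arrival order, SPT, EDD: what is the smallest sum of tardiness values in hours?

LPT (decreasing processing time): D A C B E.
D: 0→15, due 24, tardiness 0
A: 15→29, due 14, tardiness 15
C: 29→39, due 18, tardiness 21
B: 39→48, due 15, tardiness 33
E: 48→51, due 9, tardiness 42
Sum = 0+15+21+33+42 = 111.
FIFO (arrival order): A B C D E.
A: 0→14, due 14, tardiness 0
B: 14→23, due 15, tardiness 8
C: 23→33, due 18, tardiness 15
D: 33→48, due 24, tardiness 24
E: 48→51, due 9, tardiness 42
Sum = 0+8+15+24+42 = 89.
SPT (increasing processing time): E B C A D.
E: 0→3, due 9, tardiness 0
B: 3→12, due 15, tardiness 0
C: 12→22, due 18, tardiness 4
A: 22→36, due 14, tardiness 22
D: 36→51, due 24, tardiness 27
Sum = 0+0+4+22+27 = 53.
EDD (increasing due date): E A B C D.
E: 0→3, due 9, tardiness 0
A: 3→17, due 14, tardiness 3
B: 17→26, due 15, tardiness 11
C: 26→36, due 18, tardiness 18
D: 36→51, due 24, tardiness 27
Sum = 0+3+11+18+27 = 59.
LPT 111, FIFO 89, SPT 53, EDD 59 → minimum 53.

53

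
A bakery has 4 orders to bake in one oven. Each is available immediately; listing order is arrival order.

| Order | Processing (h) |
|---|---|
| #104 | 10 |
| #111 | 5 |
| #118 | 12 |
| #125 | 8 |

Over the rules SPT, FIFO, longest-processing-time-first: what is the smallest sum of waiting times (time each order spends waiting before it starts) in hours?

SPT (increasing processing time): #111 #125 #104 #118.
#111: waits 0, runs 0→5
#125: waits 5, runs 5→13
#104: waits 13, runs 13→23
#118: waits 23, runs 23→35
Sum = 0+5+13+23 = 41.
FIFO (arrival order): #104 #111 #118 #125.
#104: waits 0, runs 0→10
#111: waits 10, runs 10→15
#118: waits 15, runs 15→27
#125: waits 27, runs 27→35
Sum = 0+10+15+27 = 52.
LPT (decreasing processing time): #118 #104 #125 #111.
#118: waits 0, runs 0→12
#104: waits 12, runs 12→22
#125: waits 22, runs 22→30
#111: waits 30, runs 30→35
Sum = 0+12+22+30 = 64.
SPT 41, FIFO 52, LPT 64 → minimum 41.

41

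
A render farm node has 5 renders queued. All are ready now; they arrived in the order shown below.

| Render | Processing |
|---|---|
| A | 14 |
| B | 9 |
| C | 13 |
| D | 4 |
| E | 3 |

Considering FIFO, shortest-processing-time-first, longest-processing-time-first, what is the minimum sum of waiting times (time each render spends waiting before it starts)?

FIFO (arrival order): A B C D E.
A: waits 0, runs 0→14
B: waits 14, runs 14→23
C: waits 23, runs 23→36
D: waits 36, runs 36→40
E: waits 40, runs 40→43
Sum = 0+14+23+36+40 = 113.
SPT (increasing processing time): E D B C A.
E: waits 0, runs 0→3
D: waits 3, runs 3→7
B: waits 7, runs 7→16
C: waits 16, runs 16→29
A: waits 29, runs 29→43
Sum = 0+3+7+16+29 = 55.
LPT (decreasing processing time): A C B D E.
A: waits 0, runs 0→14
C: waits 14, runs 14→27
B: waits 27, runs 27→36
D: waits 36, runs 36→40
E: waits 40, runs 40→43
Sum = 0+14+27+36+40 = 117.
FIFO 113, SPT 55, LPT 117 → minimum 55.

55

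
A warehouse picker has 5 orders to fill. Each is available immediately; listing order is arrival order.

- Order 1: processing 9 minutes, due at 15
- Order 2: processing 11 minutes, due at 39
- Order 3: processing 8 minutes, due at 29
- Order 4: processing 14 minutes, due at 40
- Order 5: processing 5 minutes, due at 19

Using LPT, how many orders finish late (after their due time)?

3

LPT (decreasing processing time): Order 4 Order 2 Order 1 Order 3 Order 5.
Order 4: 0→14, due 40, tardiness 0
Order 2: 14→25, due 39, tardiness 0
Order 1: 25→34, due 15, tardiness 19
Order 3: 34→42, due 29, tardiness 13
Order 5: 42→47, due 19, tardiness 28
Late orders: 3.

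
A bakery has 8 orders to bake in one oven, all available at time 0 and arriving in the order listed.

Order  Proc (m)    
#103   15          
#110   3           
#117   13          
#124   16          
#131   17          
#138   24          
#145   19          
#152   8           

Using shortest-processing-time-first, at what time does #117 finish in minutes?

SPT (increasing processing time): #110 #152 #117 #103 #124 #131 #145 #138.
#110: 0→3
#152: 3→11
#117: 11→24

24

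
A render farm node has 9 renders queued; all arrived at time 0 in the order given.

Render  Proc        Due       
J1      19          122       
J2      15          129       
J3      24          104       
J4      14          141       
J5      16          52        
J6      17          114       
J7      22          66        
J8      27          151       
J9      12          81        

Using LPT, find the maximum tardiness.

LPT (decreasing processing time): J8 J3 J7 J1 J6 J5 J2 J4 J9.
J8: 0→27, due 151, tardiness 0
J3: 27→51, due 104, tardiness 0
J7: 51→73, due 66, tardiness 7
J1: 73→92, due 122, tardiness 0
J6: 92→109, due 114, tardiness 0
J5: 109→125, due 52, tardiness 73
J2: 125→140, due 129, tardiness 11
J4: 140→154, due 141, tardiness 13
J9: 154→166, due 81, tardiness 85
Maximum = 85.

85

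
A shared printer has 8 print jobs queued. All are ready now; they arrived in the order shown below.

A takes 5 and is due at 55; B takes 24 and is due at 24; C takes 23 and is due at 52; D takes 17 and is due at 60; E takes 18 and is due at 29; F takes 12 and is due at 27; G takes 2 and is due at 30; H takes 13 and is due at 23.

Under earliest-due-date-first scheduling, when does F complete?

EDD (increasing due date): H B F E G C A D.
H: 0→13
B: 13→37
F: 37→49

49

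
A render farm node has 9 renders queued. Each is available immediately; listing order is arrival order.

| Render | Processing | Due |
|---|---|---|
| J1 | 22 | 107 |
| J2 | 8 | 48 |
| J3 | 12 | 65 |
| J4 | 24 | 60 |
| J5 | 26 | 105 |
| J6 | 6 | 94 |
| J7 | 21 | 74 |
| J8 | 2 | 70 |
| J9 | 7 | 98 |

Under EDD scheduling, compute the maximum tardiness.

EDD (increasing due date): J2 J4 J3 J8 J7 J6 J9 J5 J1.
J2: 0→8, due 48, tardiness 0
J4: 8→32, due 60, tardiness 0
J3: 32→44, due 65, tardiness 0
J8: 44→46, due 70, tardiness 0
J7: 46→67, due 74, tardiness 0
J6: 67→73, due 94, tardiness 0
J9: 73→80, due 98, tardiness 0
J5: 80→106, due 105, tardiness 1
J1: 106→128, due 107, tardiness 21
Maximum = 21.

21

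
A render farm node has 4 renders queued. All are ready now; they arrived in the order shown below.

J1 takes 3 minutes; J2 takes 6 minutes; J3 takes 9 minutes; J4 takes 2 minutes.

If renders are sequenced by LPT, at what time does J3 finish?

9

LPT (decreasing processing time): J3 J2 J1 J4.
J3: 0→9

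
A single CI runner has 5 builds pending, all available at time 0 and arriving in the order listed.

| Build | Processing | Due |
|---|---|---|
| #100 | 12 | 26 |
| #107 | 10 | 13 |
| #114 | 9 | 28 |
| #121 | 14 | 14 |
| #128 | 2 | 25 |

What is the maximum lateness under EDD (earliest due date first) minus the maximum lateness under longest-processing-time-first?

-4

EDD (increasing due date): #107 #121 #128 #100 #114.
#107: 0→10, due 13, lateness -3
#121: 10→24, due 14, lateness 10
#128: 24→26, due 25, lateness 1
#100: 26→38, due 26, lateness 12
#114: 38→47, due 28, lateness 19
Maximum = 19.
LPT (decreasing processing time): #121 #100 #107 #114 #128.
#121: 0→14, due 14, lateness 0
#100: 14→26, due 26, lateness 0
#107: 26→36, due 13, lateness 23
#114: 36→45, due 28, lateness 17
#128: 45→47, due 25, lateness 22
Maximum = 23.
Difference = 19 − 23 = -4.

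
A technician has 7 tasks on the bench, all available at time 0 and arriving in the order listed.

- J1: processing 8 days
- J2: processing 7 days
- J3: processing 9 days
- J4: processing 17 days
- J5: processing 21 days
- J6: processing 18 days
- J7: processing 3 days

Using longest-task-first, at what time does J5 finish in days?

LPT (decreasing processing time): J5 J6 J4 J3 J1 J2 J7.
J5: 0→21

21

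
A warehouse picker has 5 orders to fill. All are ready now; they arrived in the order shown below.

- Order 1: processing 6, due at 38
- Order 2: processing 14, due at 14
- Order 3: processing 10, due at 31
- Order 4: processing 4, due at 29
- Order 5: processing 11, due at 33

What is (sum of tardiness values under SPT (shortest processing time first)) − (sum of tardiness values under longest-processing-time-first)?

SPT (increasing processing time): Order 4 Order 1 Order 3 Order 5 Order 2.
Order 4: 0→4, due 29, tardiness 0
Order 1: 4→10, due 38, tardiness 0
Order 3: 10→20, due 31, tardiness 0
Order 5: 20→31, due 33, tardiness 0
Order 2: 31→45, due 14, tardiness 31
Sum = 0+0+0+0+31 = 31.
LPT (decreasing processing time): Order 2 Order 5 Order 3 Order 1 Order 4.
Order 2: 0→14, due 14, tardiness 0
Order 5: 14→25, due 33, tardiness 0
Order 3: 25→35, due 31, tardiness 4
Order 1: 35→41, due 38, tardiness 3
Order 4: 41→45, due 29, tardiness 16
Sum = 0+0+4+3+16 = 23.
Difference = 31 − 23 = 8.

8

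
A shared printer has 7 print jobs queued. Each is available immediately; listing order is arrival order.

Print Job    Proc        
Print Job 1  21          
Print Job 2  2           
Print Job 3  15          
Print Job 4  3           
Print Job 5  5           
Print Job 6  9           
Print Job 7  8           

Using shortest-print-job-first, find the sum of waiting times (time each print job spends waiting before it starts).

104

SPT (increasing processing time): Print Job 2 Print Job 4 Print Job 5 Print Job 7 Print Job 6 Print Job 3 Print Job 1.
Print Job 2: waits 0, runs 0→2
Print Job 4: waits 2, runs 2→5
Print Job 5: waits 5, runs 5→10
Print Job 7: waits 10, runs 10→18
Print Job 6: waits 18, runs 18→27
Print Job 3: waits 27, runs 27→42
Print Job 1: waits 42, runs 42→63
Sum = 0+2+5+10+18+27+42 = 104.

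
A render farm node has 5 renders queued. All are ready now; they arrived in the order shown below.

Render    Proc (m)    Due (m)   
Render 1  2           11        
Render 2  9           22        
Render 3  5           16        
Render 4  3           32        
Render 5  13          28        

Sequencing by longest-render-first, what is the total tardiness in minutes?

LPT (decreasing processing time): Render 5 Render 2 Render 3 Render 4 Render 1.
Render 5: 0→13, due 28, tardiness 0
Render 2: 13→22, due 22, tardiness 0
Render 3: 22→27, due 16, tardiness 11
Render 4: 27→30, due 32, tardiness 0
Render 1: 30→32, due 11, tardiness 21
Sum = 0+0+11+0+21 = 32.

32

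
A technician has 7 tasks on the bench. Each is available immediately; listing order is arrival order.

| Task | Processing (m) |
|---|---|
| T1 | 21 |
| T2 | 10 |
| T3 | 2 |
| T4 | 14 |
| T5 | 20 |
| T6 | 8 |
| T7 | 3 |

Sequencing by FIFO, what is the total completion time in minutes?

352

FIFO (arrival order): T1 T2 T3 T4 T5 T6 T7.
T1: 0→21
T2: 21→31
T3: 31→33
T4: 33→47
T5: 47→67
T6: 67→75
T7: 75→78
Sum = 21+31+33+47+67+75+78 = 352.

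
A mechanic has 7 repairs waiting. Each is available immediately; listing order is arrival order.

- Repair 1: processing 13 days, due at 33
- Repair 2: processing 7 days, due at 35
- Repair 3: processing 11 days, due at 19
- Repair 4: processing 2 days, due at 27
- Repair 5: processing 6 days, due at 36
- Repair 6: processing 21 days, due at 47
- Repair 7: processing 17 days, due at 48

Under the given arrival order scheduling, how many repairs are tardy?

5

FIFO (arrival order): Repair 1 Repair 2 Repair 3 Repair 4 Repair 5 Repair 6 Repair 7.
Repair 1: 0→13, due 33, tardiness 0
Repair 2: 13→20, due 35, tardiness 0
Repair 3: 20→31, due 19, tardiness 12
Repair 4: 31→33, due 27, tardiness 6
Repair 5: 33→39, due 36, tardiness 3
Repair 6: 39→60, due 47, tardiness 13
Repair 7: 60→77, due 48, tardiness 29
Late repairs: 5.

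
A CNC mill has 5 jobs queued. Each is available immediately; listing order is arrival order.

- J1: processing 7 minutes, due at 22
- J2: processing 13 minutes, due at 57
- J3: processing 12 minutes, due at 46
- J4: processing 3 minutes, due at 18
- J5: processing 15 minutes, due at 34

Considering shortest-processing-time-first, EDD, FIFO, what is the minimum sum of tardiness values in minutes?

SPT (increasing processing time): J4 J1 J3 J2 J5.
J4: 0→3, due 18, tardiness 0
J1: 3→10, due 22, tardiness 0
J3: 10→22, due 46, tardiness 0
J2: 22→35, due 57, tardiness 0
J5: 35→50, due 34, tardiness 16
Sum = 0+0+0+0+16 = 16.
EDD (increasing due date): J4 J1 J5 J3 J2.
J4: 0→3, due 18, tardiness 0
J1: 3→10, due 22, tardiness 0
J5: 10→25, due 34, tardiness 0
J3: 25→37, due 46, tardiness 0
J2: 37→50, due 57, tardiness 0
Sum = 0+0+0+0+0 = 0.
FIFO (arrival order): J1 J2 J3 J4 J5.
J1: 0→7, due 22, tardiness 0
J2: 7→20, due 57, tardiness 0
J3: 20→32, due 46, tardiness 0
J4: 32→35, due 18, tardiness 17
J5: 35→50, due 34, tardiness 16
Sum = 0+0+0+17+16 = 33.
SPT 16, EDD 0, FIFO 33 → minimum 0.

0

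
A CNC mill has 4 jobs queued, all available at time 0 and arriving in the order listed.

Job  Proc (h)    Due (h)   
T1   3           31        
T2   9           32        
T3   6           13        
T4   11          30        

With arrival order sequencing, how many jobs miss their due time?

1

FIFO (arrival order): T1 T2 T3 T4.
T1: 0→3, due 31, tardiness 0
T2: 3→12, due 32, tardiness 0
T3: 12→18, due 13, tardiness 5
T4: 18→29, due 30, tardiness 0
Late jobs: 1.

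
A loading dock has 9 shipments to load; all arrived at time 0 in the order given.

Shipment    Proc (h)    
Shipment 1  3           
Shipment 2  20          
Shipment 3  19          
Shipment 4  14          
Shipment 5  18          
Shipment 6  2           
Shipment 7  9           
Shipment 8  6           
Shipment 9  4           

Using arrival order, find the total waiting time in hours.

450

FIFO (arrival order): Shipment 1 Shipment 2 Shipment 3 Shipment 4 Shipment 5 Shipment 6 Shipment 7 Shipment 8 Shipment 9.
Shipment 1: waits 0, runs 0→3
Shipment 2: waits 3, runs 3→23
Shipment 3: waits 23, runs 23→42
Shipment 4: waits 42, runs 42→56
Shipment 5: waits 56, runs 56→74
Shipment 6: waits 74, runs 74→76
Shipment 7: waits 76, runs 76→85
Shipment 8: waits 85, runs 85→91
Shipment 9: waits 91, runs 91→95
Sum = 0+3+23+42+56+74+76+85+91 = 450.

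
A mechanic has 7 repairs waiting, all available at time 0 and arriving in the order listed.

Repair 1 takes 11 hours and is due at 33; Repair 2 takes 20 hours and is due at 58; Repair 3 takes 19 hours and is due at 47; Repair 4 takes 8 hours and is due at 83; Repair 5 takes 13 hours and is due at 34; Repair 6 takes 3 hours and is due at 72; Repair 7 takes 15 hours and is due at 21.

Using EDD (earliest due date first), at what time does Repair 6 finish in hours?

81

EDD (increasing due date): Repair 7 Repair 1 Repair 5 Repair 3 Repair 2 Repair 6 Repair 4.
Repair 7: 0→15
Repair 1: 15→26
Repair 5: 26→39
Repair 3: 39→58
Repair 2: 58→78
Repair 6: 78→81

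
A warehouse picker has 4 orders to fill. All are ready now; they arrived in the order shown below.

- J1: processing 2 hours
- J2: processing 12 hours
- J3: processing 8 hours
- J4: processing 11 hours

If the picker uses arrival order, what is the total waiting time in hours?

38

FIFO (arrival order): J1 J2 J3 J4.
J1: waits 0, runs 0→2
J2: waits 2, runs 2→14
J3: waits 14, runs 14→22
J4: waits 22, runs 22→33
Sum = 0+2+14+22 = 38.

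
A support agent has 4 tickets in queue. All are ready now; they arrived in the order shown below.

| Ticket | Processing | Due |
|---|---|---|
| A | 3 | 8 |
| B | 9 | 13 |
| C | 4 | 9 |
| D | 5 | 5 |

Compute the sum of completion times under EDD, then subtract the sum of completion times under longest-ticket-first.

-16

EDD (increasing due date): D A C B.
D: 0→5
A: 5→8
C: 8→12
B: 12→21
Sum = 5+8+12+21 = 46.
LPT (decreasing processing time): B D C A.
B: 0→9
D: 9→14
C: 14→18
A: 18→21
Sum = 9+14+18+21 = 62.
Difference = 46 − 62 = -16.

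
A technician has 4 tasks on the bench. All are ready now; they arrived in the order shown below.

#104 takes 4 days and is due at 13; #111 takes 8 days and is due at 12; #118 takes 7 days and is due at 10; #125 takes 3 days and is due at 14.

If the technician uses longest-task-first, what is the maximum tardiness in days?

LPT (decreasing processing time): #111 #118 #104 #125.
#111: 0→8, due 12, tardiness 0
#118: 8→15, due 10, tardiness 5
#104: 15→19, due 13, tardiness 6
#125: 19→22, due 14, tardiness 8
Maximum = 8.

8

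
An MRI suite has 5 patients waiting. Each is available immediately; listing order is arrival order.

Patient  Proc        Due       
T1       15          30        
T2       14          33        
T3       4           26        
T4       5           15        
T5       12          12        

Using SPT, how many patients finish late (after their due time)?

SPT (increasing processing time): T3 T4 T5 T2 T1.
T3: 0→4, due 26, tardiness 0
T4: 4→9, due 15, tardiness 0
T5: 9→21, due 12, tardiness 9
T2: 21→35, due 33, tardiness 2
T1: 35→50, due 30, tardiness 20
Late patients: 3.

3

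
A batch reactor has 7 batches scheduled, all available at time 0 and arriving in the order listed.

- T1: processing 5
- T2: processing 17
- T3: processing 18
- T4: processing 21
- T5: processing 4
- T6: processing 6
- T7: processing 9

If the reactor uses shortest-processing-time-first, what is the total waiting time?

SPT (increasing processing time): T5 T1 T6 T7 T2 T3 T4.
T5: waits 0, runs 0→4
T1: waits 4, runs 4→9
T6: waits 9, runs 9→15
T7: waits 15, runs 15→24
T2: waits 24, runs 24→41
T3: waits 41, runs 41→59
T4: waits 59, runs 59→80
Sum = 0+4+9+15+24+41+59 = 152.

152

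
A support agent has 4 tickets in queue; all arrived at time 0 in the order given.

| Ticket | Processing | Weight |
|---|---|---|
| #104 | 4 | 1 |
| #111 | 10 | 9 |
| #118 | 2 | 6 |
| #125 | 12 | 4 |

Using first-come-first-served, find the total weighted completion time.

FIFO (arrival order): #104 #111 #118 #125.
#104: finishes 4, weight 1, w·C = 4
#111: finishes 14, weight 9, w·C = 126
#118: finishes 16, weight 6, w·C = 96
#125: finishes 28, weight 4, w·C = 112
Sum = 4+126+96+112 = 338.

338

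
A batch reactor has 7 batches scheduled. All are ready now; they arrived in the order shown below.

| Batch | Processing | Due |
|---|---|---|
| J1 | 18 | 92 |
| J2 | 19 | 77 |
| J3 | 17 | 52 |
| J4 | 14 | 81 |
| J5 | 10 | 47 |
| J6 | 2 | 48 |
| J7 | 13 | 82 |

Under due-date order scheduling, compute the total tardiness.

1

EDD (increasing due date): J5 J6 J3 J2 J4 J7 J1.
J5: 0→10, due 47, tardiness 0
J6: 10→12, due 48, tardiness 0
J3: 12→29, due 52, tardiness 0
J2: 29→48, due 77, tardiness 0
J4: 48→62, due 81, tardiness 0
J7: 62→75, due 82, tardiness 0
J1: 75→93, due 92, tardiness 1
Sum = 0+0+0+0+0+0+1 = 1.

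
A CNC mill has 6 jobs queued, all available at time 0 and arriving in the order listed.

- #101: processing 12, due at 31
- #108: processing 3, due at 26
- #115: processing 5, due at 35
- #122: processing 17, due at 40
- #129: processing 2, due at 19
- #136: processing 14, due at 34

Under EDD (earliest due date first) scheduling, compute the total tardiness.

EDD (increasing due date): #129 #108 #101 #136 #115 #122.
#129: 0→2, due 19, tardiness 0
#108: 2→5, due 26, tardiness 0
#101: 5→17, due 31, tardiness 0
#136: 17→31, due 34, tardiness 0
#115: 31→36, due 35, tardiness 1
#122: 36→53, due 40, tardiness 13
Sum = 0+0+0+0+1+13 = 14.

14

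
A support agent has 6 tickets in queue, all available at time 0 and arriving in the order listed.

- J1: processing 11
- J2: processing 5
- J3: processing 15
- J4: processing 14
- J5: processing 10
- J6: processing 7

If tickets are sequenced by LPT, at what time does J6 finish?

LPT (decreasing processing time): J3 J4 J1 J5 J6 J2.
J3: 0→15
J4: 15→29
J1: 29→40
J5: 40→50
J6: 50→57

57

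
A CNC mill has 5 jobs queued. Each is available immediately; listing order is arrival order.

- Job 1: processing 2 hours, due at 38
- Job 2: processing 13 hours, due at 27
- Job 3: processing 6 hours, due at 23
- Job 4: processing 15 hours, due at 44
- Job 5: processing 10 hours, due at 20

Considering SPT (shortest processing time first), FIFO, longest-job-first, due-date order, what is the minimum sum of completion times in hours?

105

SPT (increasing processing time): Job 1 Job 3 Job 5 Job 2 Job 4.
Job 1: 0→2
Job 3: 2→8
Job 5: 8→18
Job 2: 18→31
Job 4: 31→46
Sum = 2+8+18+31+46 = 105.
FIFO (arrival order): Job 1 Job 2 Job 3 Job 4 Job 5.
Job 1: 0→2
Job 2: 2→15
Job 3: 15→21
Job 4: 21→36
Job 5: 36→46
Sum = 2+15+21+36+46 = 120.
LPT (decreasing processing time): Job 4 Job 2 Job 5 Job 3 Job 1.
Job 4: 0→15
Job 2: 15→28
Job 5: 28→38
Job 3: 38→44
Job 1: 44→46
Sum = 15+28+38+44+46 = 171.
EDD (increasing due date): Job 5 Job 3 Job 2 Job 1 Job 4.
Job 5: 0→10
Job 3: 10→16
Job 2: 16→29
Job 1: 29→31
Job 4: 31→46
Sum = 10+16+29+31+46 = 132.
SPT 105, FIFO 120, LPT 171, EDD 132 → minimum 105.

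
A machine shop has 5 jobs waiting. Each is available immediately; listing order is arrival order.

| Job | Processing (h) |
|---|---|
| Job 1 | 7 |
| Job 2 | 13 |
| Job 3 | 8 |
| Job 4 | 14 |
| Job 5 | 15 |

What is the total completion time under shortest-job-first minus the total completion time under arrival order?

-5

SPT (increasing processing time): Job 1 Job 3 Job 2 Job 4 Job 5.
Job 1: 0→7
Job 3: 7→15
Job 2: 15→28
Job 4: 28→42
Job 5: 42→57
Sum = 7+15+28+42+57 = 149.
FIFO (arrival order): Job 1 Job 2 Job 3 Job 4 Job 5.
Job 1: 0→7
Job 2: 7→20
Job 3: 20→28
Job 4: 28→42
Job 5: 42→57
Sum = 7+20+28+42+57 = 154.
Difference = 149 − 154 = -5.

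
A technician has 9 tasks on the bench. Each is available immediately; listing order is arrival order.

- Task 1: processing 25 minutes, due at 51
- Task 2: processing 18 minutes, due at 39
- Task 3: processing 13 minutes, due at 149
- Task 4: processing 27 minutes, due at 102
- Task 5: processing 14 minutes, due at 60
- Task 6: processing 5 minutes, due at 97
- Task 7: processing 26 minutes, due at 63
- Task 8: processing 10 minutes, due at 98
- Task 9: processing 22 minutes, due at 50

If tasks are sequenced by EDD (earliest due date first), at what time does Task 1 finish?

EDD (increasing due date): Task 2 Task 9 Task 1 Task 5 Task 7 Task 6 Task 8 Task 4 Task 3.
Task 2: 0→18
Task 9: 18→40
Task 1: 40→65

65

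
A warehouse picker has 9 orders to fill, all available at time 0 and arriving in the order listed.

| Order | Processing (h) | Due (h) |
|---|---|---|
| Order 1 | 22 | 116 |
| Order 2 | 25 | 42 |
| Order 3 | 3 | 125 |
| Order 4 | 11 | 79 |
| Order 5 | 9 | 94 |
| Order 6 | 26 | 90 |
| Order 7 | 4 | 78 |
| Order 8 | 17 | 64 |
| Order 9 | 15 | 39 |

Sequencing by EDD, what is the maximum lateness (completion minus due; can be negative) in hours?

13

EDD (increasing due date): Order 9 Order 2 Order 8 Order 7 Order 4 Order 6 Order 5 Order 1 Order 3.
Order 9: 0→15, due 39, lateness -24
Order 2: 15→40, due 42, lateness -2
Order 8: 40→57, due 64, lateness -7
Order 7: 57→61, due 78, lateness -17
Order 4: 61→72, due 79, lateness -7
Order 6: 72→98, due 90, lateness 8
Order 5: 98→107, due 94, lateness 13
Order 1: 107→129, due 116, lateness 13
Order 3: 129→132, due 125, lateness 7
Maximum = 13.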